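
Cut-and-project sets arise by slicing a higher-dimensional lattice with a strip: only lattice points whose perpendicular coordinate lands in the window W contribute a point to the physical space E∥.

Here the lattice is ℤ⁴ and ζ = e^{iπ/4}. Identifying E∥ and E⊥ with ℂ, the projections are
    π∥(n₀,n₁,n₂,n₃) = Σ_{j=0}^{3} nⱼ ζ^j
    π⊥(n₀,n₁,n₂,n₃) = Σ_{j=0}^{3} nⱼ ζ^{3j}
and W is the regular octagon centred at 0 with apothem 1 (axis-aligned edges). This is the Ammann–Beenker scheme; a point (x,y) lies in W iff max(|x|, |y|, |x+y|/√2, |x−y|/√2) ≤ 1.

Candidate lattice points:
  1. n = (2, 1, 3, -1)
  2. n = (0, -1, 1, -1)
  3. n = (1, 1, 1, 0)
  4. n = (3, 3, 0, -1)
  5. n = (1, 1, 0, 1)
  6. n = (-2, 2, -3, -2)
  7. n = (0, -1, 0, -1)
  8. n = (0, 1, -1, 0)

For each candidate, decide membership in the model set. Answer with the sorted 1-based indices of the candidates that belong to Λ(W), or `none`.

3

π⊥(n) = n₀ + n₁ζ³ + n₂ζ⁶ + n₃ζ⁹ where ζ = e^{iπ/4}.
candidate 1: n = (2, 1, 3, -1) → π⊥ ≈ (+0.58579, -3.00000); max(|x|,|y|,|x±y|/√2) = 3.00000 > 1 ⇒ ∉ W
candidate 2: n = (0, -1, 1, -1) → π⊥ ≈ (+0.00000, -2.41421); max(|x|,|y|,|x±y|/√2) = 2.41421 > 1 ⇒ ∉ W
candidate 3: n = (1, 1, 1, 0) → π⊥ ≈ (+0.29289, -0.29289); max(|x|,|y|,|x±y|/√2) = 0.41421 ≤ 1 ⇒ ∈ W
candidate 4: n = (3, 3, 0, -1) → π⊥ ≈ (+0.17157, +1.41421); max(|x|,|y|,|x±y|/√2) = 1.41421 > 1 ⇒ ∉ W
candidate 5: n = (1, 1, 0, 1) → π⊥ ≈ (+1.00000, +1.41421); max(|x|,|y|,|x±y|/√2) = 1.70711 > 1 ⇒ ∉ W
candidate 6: n = (-2, 2, -3, -2) → π⊥ ≈ (-4.82843, +3.00000); max(|x|,|y|,|x±y|/√2) = 5.53553 > 1 ⇒ ∉ W
candidate 7: n = (0, -1, 0, -1) → π⊥ ≈ (+0.00000, -1.41421); max(|x|,|y|,|x±y|/√2) = 1.41421 > 1 ⇒ ∉ W
candidate 8: n = (0, 1, -1, 0) → π⊥ ≈ (-0.70711, +1.70711); max(|x|,|y|,|x±y|/√2) = 1.70711 > 1 ⇒ ∉ W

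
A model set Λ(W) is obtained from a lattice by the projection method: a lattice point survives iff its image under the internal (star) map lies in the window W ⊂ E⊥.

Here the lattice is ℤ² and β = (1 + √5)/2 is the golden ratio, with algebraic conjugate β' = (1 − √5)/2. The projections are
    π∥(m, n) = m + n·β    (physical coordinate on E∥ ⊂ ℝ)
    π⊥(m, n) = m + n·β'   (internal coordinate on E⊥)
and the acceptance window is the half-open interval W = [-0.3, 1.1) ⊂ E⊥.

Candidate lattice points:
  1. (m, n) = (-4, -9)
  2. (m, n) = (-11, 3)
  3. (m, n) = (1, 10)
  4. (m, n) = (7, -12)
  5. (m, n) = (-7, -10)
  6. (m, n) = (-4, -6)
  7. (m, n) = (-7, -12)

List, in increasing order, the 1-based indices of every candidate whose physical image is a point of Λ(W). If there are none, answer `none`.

β' = (1−√5)/2 ≈ -0.618034.
#1 (-4,-9): internal coord -4 + (-9)·β' = +1.562306; +1.562306 ∉ [-0.3, 1.1) → out
#2 (-11,3): internal coord -11 + (3)·β' = -12.854102; -12.854102 ∉ [-0.3, 1.1) → out
#3 (1,10): internal coord 1 + (10)·β' = -5.180340; -5.180340 ∉ [-0.3, 1.1) → out
#4 (7,-12): internal coord 7 + (-12)·β' = +14.416408; +14.416408 ∉ [-0.3, 1.1) → out
#5 (-7,-10): internal coord -7 + (-10)·β' = -0.819660; -0.819660 ∉ [-0.3, 1.1) → out
#6 (-4,-6): internal coord -4 + (-6)·β' = -0.291796; -0.291796 ∈ [-0.3, 1.1) → IN Λ
#7 (-7,-12): internal coord -7 + (-12)·β' = +0.416408; +0.416408 ∈ [-0.3, 1.1) → IN Λ

6, 7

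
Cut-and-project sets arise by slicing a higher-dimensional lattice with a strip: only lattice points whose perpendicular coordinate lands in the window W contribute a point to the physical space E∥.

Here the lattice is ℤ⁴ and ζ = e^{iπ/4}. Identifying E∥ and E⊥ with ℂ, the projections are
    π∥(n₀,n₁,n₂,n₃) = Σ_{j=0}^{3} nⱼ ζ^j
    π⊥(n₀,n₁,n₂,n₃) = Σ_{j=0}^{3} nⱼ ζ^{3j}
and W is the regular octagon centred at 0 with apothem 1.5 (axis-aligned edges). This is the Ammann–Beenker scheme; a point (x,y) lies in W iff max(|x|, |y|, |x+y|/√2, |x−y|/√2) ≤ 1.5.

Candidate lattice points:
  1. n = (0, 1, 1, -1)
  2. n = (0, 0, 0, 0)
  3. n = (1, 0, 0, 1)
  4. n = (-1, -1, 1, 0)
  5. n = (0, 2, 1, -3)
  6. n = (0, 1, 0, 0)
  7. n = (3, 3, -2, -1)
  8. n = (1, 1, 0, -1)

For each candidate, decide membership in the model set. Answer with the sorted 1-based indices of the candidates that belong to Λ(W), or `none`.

With ζ = e^{iπ/4} the internal vectors are ζ^0,ζ^3,ζ^6,ζ^9.
candidate 1: n = (0, 1, 1, -1) → π⊥ ≈ (-1.414214, -1.000000); max(|x|,|y|,|x±y|/√2) = 1.707107 > 1.5 ⇒ ∉ W
candidate 2: n = (0, 0, 0, 0) → π⊥ ≈ (+0.000000, +0.000000); max(|x|,|y|,|x±y|/√2) = 0.000000 ≤ 1.5 ⇒ ∈ W
candidate 3: n = (1, 0, 0, 1) → π⊥ ≈ (+1.707107, +0.707107); max(|x|,|y|,|x±y|/√2) = 1.707107 > 1.5 ⇒ ∉ W
candidate 4: n = (-1, -1, 1, 0) → π⊥ ≈ (-0.292893, -1.707107); max(|x|,|y|,|x±y|/√2) = 1.707107 > 1.5 ⇒ ∉ W
candidate 5: n = (0, 2, 1, -3) → π⊥ ≈ (-3.535534, -1.707107); max(|x|,|y|,|x±y|/√2) = 3.707107 > 1.5 ⇒ ∉ W
candidate 6: n = (0, 1, 0, 0) → π⊥ ≈ (-0.707107, +0.707107); max(|x|,|y|,|x±y|/√2) = 1.000000 ≤ 1.5 ⇒ ∈ W
candidate 7: n = (3, 3, -2, -1) → π⊥ ≈ (+0.171573, +3.414214); max(|x|,|y|,|x±y|/√2) = 3.414214 > 1.5 ⇒ ∉ W
candidate 8: n = (1, 1, 0, -1) → π⊥ ≈ (-0.414214, +0.000000); max(|x|,|y|,|x±y|/√2) = 0.414214 ≤ 1.5 ⇒ ∈ W

2, 6, 8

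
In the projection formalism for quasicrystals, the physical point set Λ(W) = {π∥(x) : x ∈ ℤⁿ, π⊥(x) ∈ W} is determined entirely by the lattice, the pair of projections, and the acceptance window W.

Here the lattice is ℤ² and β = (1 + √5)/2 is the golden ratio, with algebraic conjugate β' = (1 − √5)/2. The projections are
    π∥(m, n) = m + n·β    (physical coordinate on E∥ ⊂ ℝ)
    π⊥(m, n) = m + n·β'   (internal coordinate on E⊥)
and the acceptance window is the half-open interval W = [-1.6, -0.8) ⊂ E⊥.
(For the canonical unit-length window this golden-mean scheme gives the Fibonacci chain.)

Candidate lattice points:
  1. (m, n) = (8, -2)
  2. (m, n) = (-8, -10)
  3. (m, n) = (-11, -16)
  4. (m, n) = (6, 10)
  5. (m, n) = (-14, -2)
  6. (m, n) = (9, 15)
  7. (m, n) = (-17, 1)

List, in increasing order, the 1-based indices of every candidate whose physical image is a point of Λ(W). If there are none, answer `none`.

β' = (1−√5)/2 ≈ -0.618034.
#1 (8,-2): internal coord 8 + (-2)·β' = +9.236068; +9.236068 ∉ [-1.6, -0.8) → out
#2 (-8,-10): internal coord -8 + (-10)·β' = -1.819660; -1.819660 ∉ [-1.6, -0.8) → out
#3 (-11,-16): internal coord -11 + (-16)·β' = -1.111456; -1.111456 ∈ [-1.6, -0.8) → IN Λ
#4 (6,10): internal coord 6 + (10)·β' = -0.180340; -0.180340 ∉ [-1.6, -0.8) → out
#5 (-14,-2): internal coord -14 + (-2)·β' = -12.763932; -12.763932 ∉ [-1.6, -0.8) → out
#6 (9,15): internal coord 9 + (15)·β' = -0.270510; -0.270510 ∉ [-1.6, -0.8) → out
#7 (-17,1): internal coord -17 + (1)·β' = -17.618034; -17.618034 ∉ [-1.6, -0.8) → out

3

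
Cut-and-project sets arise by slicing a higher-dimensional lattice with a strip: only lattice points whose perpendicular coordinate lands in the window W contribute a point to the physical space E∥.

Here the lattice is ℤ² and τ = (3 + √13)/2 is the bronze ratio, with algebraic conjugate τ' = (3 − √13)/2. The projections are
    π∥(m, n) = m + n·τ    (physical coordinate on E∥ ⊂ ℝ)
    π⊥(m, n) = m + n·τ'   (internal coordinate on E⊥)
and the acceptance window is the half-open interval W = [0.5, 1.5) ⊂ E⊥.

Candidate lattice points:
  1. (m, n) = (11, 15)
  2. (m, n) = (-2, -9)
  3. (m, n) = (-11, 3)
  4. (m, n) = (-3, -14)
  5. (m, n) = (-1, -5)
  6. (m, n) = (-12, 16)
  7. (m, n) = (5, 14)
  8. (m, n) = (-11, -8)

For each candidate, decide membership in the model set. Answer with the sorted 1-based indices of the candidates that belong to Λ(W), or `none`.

2, 4, 5, 7

τ' = (3−√13)/2 ≈ -0.30278.
[1] lift (11,15): star map gives 6.45837; window check 0.5 ≤ 6.45837 < 1.5 is false → out
[2] lift (-2,-9): star map gives 0.72498; window check 0.5 ≤ 0.72498 < 1.5 is true → IN Λ
[3] lift (-11,3): star map gives -11.90833; window check 0.5 ≤ -11.90833 < 1.5 is false → out
[4] lift (-3,-14): star map gives 1.23886; window check 0.5 ≤ 1.23886 < 1.5 is true → IN Λ
[5] lift (-1,-5): star map gives 0.51388; window check 0.5 ≤ 0.51388 < 1.5 is true → IN Λ
[6] lift (-12,16): star map gives -16.84441; window check 0.5 ≤ -16.84441 < 1.5 is false → out
[7] lift (5,14): star map gives 0.76114; window check 0.5 ≤ 0.76114 < 1.5 is true → IN Λ
[8] lift (-11,-8): star map gives -8.57779; window check 0.5 ≤ -8.57779 < 1.5 is false → out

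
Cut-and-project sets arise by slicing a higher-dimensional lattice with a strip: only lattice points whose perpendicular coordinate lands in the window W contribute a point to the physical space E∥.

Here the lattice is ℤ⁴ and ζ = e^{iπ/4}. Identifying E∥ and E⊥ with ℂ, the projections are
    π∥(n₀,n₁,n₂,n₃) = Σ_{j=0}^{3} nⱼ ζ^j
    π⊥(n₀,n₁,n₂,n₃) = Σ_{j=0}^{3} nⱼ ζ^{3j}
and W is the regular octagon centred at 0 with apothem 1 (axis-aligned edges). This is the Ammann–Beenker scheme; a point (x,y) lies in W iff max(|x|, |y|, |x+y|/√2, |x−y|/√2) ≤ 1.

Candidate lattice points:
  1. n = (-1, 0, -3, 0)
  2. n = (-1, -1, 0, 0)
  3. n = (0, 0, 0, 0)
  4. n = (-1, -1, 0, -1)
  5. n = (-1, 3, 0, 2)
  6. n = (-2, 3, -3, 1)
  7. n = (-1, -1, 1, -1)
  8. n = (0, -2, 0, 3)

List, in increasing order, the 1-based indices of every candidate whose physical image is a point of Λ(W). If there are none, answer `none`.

π⊥(n) = n₀ + n₁ζ³ + n₂ζ⁶ + n₃ζ⁹ where ζ = e^{iπ/4}.
#1 (-1, 0, -3, 0): internal (-1.0000, 3.0000); octagon support 3.0000 vs apothem 1 → ∉ W
#2 (-1, -1, 0, 0): internal (-0.2929, -0.7071); octagon support 0.7071 vs apothem 1 → ∈ W
#3 (0, 0, 0, 0): internal (0.0000, 0.0000); octagon support 0.0000 vs apothem 1 → ∈ W
#4 (-1, -1, 0, -1): internal (-1.0000, -1.4142); octagon support 1.7071 vs apothem 1 → ∉ W
#5 (-1, 3, 0, 2): internal (-1.7071, 3.5355); octagon support 3.7071 vs apothem 1 → ∉ W
#6 (-2, 3, -3, 1): internal (-3.4142, 5.8284); octagon support 6.5355 vs apothem 1 → ∉ W
#7 (-1, -1, 1, -1): internal (-1.0000, -2.4142); octagon support 2.4142 vs apothem 1 → ∉ W
#8 (0, -2, 0, 3): internal (3.5355, 0.7071); octagon support 3.5355 vs apothem 1 → ∉ W

2, 3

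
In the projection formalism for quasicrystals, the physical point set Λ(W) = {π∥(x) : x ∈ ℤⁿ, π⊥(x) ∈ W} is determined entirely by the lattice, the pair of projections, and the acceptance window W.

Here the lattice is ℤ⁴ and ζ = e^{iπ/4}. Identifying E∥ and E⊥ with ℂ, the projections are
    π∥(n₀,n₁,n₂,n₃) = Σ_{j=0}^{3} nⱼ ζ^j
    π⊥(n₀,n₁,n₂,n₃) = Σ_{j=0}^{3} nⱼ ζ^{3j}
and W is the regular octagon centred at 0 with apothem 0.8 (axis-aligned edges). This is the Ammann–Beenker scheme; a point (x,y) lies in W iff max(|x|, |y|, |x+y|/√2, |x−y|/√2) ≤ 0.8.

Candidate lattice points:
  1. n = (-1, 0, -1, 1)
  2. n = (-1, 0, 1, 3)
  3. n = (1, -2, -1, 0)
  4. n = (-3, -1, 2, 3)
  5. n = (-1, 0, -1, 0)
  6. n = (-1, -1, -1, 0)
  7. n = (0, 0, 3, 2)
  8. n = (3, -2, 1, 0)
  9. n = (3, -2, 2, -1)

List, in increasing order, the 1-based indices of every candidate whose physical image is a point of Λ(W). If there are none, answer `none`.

4, 6

π⊥(n) = n₀ + n₁ζ³ + n₂ζ⁶ + n₃ζ⁹ where ζ = e^{iπ/4}.
candidate 1: n = (-1, 0, -1, 1) → π⊥ ≈ (-0.29289, +1.70711); max(|x|,|y|,|x±y|/√2) = 1.70711 > 0.8 ⇒ ∉ W
candidate 2: n = (-1, 0, 1, 3) → π⊥ ≈ (+1.12132, +1.12132); max(|x|,|y|,|x±y|/√2) = 1.58579 > 0.8 ⇒ ∉ W
candidate 3: n = (1, -2, -1, 0) → π⊥ ≈ (+2.41421, -0.41421); max(|x|,|y|,|x±y|/√2) = 2.41421 > 0.8 ⇒ ∉ W
candidate 4: n = (-3, -1, 2, 3) → π⊥ ≈ (-0.17157, -0.58579); max(|x|,|y|,|x±y|/√2) = 0.58579 ≤ 0.8 ⇒ ∈ W
candidate 5: n = (-1, 0, -1, 0) → π⊥ ≈ (-1.00000, +1.00000); max(|x|,|y|,|x±y|/√2) = 1.41421 > 0.8 ⇒ ∉ W
candidate 6: n = (-1, -1, -1, 0) → π⊥ ≈ (-0.29289, +0.29289); max(|x|,|y|,|x±y|/√2) = 0.41421 ≤ 0.8 ⇒ ∈ W
candidate 7: n = (0, 0, 3, 2) → π⊥ ≈ (+1.41421, -1.58579); max(|x|,|y|,|x±y|/√2) = 2.12132 > 0.8 ⇒ ∉ W
candidate 8: n = (3, -2, 1, 0) → π⊥ ≈ (+4.41421, -2.41421); max(|x|,|y|,|x±y|/√2) = 4.82843 > 0.8 ⇒ ∉ W
candidate 9: n = (3, -2, 2, -1) → π⊥ ≈ (+3.70711, -4.12132); max(|x|,|y|,|x±y|/√2) = 5.53553 > 0.8 ⇒ ∉ W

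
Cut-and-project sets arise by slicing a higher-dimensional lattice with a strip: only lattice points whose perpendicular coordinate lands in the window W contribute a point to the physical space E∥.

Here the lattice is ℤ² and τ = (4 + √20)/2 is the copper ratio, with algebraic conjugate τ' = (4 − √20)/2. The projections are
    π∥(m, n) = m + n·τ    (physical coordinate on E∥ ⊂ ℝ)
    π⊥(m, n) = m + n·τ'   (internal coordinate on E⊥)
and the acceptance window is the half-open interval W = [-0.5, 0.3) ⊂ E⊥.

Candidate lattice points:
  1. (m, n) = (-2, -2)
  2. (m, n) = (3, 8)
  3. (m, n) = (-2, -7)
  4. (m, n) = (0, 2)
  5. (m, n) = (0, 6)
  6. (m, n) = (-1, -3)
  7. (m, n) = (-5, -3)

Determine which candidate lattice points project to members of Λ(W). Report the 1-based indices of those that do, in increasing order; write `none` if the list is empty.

3, 4, 6

Numerically τ ≈ 4.2361 and τ' = −1/τ ≈ -0.2361.
[1] lift (-2,-2): star map gives -1.5279; window check -0.5 ≤ -1.5279 < 0.3 is false → out
[2] lift (3,8): star map gives 1.1115; window check -0.5 ≤ 1.1115 < 0.3 is false → out
[3] lift (-2,-7): star map gives -0.3475; window check -0.5 ≤ -0.3475 < 0.3 is true → IN Λ
[4] lift (0,2): star map gives -0.4721; window check -0.5 ≤ -0.4721 < 0.3 is true → IN Λ
[5] lift (0,6): star map gives -1.4164; window check -0.5 ≤ -1.4164 < 0.3 is false → out
[6] lift (-1,-3): star map gives -0.2918; window check -0.5 ≤ -0.2918 < 0.3 is true → IN Λ
[7] lift (-5,-3): star map gives -4.2918; window check -0.5 ≤ -4.2918 < 0.3 is false → out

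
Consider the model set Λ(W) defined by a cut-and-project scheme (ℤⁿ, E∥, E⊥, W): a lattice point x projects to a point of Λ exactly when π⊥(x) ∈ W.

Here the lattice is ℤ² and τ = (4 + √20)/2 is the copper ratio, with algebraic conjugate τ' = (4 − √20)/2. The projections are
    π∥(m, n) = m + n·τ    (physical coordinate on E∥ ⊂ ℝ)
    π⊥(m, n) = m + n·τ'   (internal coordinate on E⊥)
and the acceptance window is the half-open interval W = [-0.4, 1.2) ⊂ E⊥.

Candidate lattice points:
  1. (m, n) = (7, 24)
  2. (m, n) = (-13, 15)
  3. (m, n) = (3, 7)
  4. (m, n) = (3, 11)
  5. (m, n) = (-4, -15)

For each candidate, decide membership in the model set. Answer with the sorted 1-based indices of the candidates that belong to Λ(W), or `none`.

Compute τ' = (4−√20)/2 = -0.2361, so π⊥(m,n) = m -0.2361·n.
[1] lift (7,24): star map gives 1.3344; window check -0.4 ≤ 1.3344 < 1.2 is false → out
[2] lift (-13,15): star map gives -16.5410; window check -0.4 ≤ -16.5410 < 1.2 is false → out
[3] lift (3,7): star map gives 1.3475; window check -0.4 ≤ 1.3475 < 1.2 is false → out
[4] lift (3,11): star map gives 0.4033; window check -0.4 ≤ 0.4033 < 1.2 is true → IN Λ
[5] lift (-4,-15): star map gives -0.4590; window check -0.4 ≤ -0.4590 < 1.2 is false → out

4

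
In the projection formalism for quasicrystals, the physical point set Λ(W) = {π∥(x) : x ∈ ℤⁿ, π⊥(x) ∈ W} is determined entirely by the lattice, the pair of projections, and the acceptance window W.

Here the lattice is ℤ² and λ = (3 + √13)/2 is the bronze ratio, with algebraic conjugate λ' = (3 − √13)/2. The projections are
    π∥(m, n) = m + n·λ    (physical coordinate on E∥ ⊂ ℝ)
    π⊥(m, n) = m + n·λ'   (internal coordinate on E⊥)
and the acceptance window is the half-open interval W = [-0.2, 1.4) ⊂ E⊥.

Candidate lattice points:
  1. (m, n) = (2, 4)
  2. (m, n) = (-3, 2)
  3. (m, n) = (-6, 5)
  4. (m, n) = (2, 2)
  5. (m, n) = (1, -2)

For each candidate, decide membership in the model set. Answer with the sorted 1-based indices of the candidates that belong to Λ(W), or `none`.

1, 4

Numerically λ ≈ 3.3028 and λ' = −1/λ ≈ -0.3028.
#1 (2,4): internal coord 2 + (4)·λ' = +0.7889; +0.7889 ∈ [-0.2, 1.4) → IN Λ
#2 (-3,2): internal coord -3 + (2)·λ' = -3.6056; -3.6056 ∉ [-0.2, 1.4) → out
#3 (-6,5): internal coord -6 + (5)·λ' = -7.5139; -7.5139 ∉ [-0.2, 1.4) → out
#4 (2,2): internal coord 2 + (2)·λ' = +1.3944; +1.3944 ∈ [-0.2, 1.4) → IN Λ
#5 (1,-2): internal coord 1 + (-2)·λ' = +1.6056; +1.6056 ∉ [-0.2, 1.4) → out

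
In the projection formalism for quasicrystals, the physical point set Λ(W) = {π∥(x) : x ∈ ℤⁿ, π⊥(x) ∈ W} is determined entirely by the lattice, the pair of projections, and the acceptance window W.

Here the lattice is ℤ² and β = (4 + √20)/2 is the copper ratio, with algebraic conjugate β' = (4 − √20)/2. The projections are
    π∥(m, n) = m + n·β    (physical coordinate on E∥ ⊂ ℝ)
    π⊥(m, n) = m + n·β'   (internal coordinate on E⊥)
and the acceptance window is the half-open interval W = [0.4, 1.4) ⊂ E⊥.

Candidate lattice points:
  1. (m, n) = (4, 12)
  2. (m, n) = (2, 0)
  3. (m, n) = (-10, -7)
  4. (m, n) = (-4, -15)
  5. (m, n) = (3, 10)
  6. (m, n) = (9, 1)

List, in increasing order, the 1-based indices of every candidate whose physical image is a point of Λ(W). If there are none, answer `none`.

Compute β' = (4−√20)/2 = -0.236068, so π⊥(m,n) = m -0.236068·n.
#1 (4,12): internal coord 4 + (12)·β' = +1.167184; +1.167184 ∈ [0.4, 1.4) → IN Λ
#2 (2,0): internal coord 2 + (0)·β' = +2.000000; +2.000000 ∉ [0.4, 1.4) → out
#3 (-10,-7): internal coord -10 + (-7)·β' = -8.347524; -8.347524 ∉ [0.4, 1.4) → out
#4 (-4,-15): internal coord -4 + (-15)·β' = -0.458980; -0.458980 ∉ [0.4, 1.4) → out
#5 (3,10): internal coord 3 + (10)·β' = +0.639320; +0.639320 ∈ [0.4, 1.4) → IN Λ
#6 (9,1): internal coord 9 + (1)·β' = +8.763932; +8.763932 ∉ [0.4, 1.4) → out

1, 5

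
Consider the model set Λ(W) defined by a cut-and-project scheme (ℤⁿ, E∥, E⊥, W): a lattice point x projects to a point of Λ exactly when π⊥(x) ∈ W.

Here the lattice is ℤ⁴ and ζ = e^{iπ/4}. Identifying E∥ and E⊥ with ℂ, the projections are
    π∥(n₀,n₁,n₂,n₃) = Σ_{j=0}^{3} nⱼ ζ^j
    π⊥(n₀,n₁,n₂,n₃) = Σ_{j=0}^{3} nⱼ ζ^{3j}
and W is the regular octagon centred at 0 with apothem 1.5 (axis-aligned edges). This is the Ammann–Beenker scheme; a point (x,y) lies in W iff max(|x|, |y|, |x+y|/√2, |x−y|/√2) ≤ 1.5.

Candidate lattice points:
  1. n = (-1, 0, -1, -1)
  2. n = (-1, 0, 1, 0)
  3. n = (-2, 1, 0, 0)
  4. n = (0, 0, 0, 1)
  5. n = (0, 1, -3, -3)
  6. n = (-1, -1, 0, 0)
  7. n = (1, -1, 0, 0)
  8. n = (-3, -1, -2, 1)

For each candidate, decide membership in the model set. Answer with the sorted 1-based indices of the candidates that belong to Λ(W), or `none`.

2, 4, 6

Internal map: ζ^{3j} for j=0..3 gives (1,0), (−√2/2,√2/2), (0,−1), (√2/2,√2/2).
#1 (-1, 0, -1, -1): internal (-1.70711, 0.29289); octagon support 1.70711 vs apothem 1.5 → ∉ W
#2 (-1, 0, 1, 0): internal (-1.00000, -1.00000); octagon support 1.41421 vs apothem 1.5 → ∈ W
#3 (-2, 1, 0, 0): internal (-2.70711, 0.70711); octagon support 2.70711 vs apothem 1.5 → ∉ W
#4 (0, 0, 0, 1): internal (0.70711, 0.70711); octagon support 1.00000 vs apothem 1.5 → ∈ W
#5 (0, 1, -3, -3): internal (-2.82843, 1.58579); octagon support 3.12132 vs apothem 1.5 → ∉ W
#6 (-1, -1, 0, 0): internal (-0.29289, -0.70711); octagon support 0.70711 vs apothem 1.5 → ∈ W
#7 (1, -1, 0, 0): internal (1.70711, -0.70711); octagon support 1.70711 vs apothem 1.5 → ∉ W
#8 (-3, -1, -2, 1): internal (-1.58579, 2.00000); octagon support 2.53553 vs apothem 1.5 → ∉ W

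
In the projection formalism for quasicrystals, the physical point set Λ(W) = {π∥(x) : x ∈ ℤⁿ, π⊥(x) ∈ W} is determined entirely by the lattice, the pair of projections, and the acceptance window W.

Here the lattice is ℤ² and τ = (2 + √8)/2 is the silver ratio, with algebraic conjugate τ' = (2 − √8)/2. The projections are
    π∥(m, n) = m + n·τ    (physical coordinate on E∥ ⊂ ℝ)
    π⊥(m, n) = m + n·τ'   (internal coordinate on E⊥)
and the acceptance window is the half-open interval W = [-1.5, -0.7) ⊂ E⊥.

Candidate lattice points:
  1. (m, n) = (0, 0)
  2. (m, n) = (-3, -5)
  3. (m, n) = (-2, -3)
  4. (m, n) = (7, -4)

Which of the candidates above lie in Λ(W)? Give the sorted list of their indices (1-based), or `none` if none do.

Compute τ' = (2−√8)/2 = -0.4142, so π⊥(m,n) = m -0.4142·n.
candidate 1: (m,n)=(0,0) → π∥ = 0+0·τ ≈ 0.0000, π⊥ = 0+0·τ' ≈ 0.0000 ∉ [-1.5, -0.7) ⇒ out
candidate 2: (m,n)=(-3,-5) → π∥ = -3-5·τ ≈ -15.0711, π⊥ = -3-5·τ' ≈ -0.9289 ∈ [-1.5, -0.7) ⇒ IN Λ
candidate 3: (m,n)=(-2,-3) → π∥ = -2-3·τ ≈ -9.2426, π⊥ = -2-3·τ' ≈ -0.7574 ∈ [-1.5, -0.7) ⇒ IN Λ
candidate 4: (m,n)=(7,-4) → π∥ = 7-4·τ ≈ -2.6569, π⊥ = 7-4·τ' ≈ 8.6569 ∉ [-1.5, -0.7) ⇒ out

2, 3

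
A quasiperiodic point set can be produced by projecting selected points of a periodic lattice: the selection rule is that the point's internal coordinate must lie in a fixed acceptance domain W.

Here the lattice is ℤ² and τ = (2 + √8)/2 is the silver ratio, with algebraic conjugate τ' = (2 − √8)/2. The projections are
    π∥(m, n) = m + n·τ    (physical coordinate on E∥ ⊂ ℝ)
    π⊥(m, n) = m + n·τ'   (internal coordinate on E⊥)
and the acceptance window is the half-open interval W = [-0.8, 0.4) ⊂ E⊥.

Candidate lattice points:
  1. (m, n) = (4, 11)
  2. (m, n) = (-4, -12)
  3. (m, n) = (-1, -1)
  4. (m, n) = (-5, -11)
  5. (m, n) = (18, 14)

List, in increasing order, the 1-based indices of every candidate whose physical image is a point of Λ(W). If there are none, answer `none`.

1, 3, 4

τ' = (2−√8)/2 ≈ -0.4142.
#1 (4,11): internal coord 4 + (11)·τ' = -0.5563; -0.5563 ∈ [-0.8, 0.4) → IN Λ
#2 (-4,-12): internal coord -4 + (-12)·τ' = +0.9706; +0.9706 ∉ [-0.8, 0.4) → out
#3 (-1,-1): internal coord -1 + (-1)·τ' = -0.5858; -0.5858 ∈ [-0.8, 0.4) → IN Λ
#4 (-5,-11): internal coord -5 + (-11)·τ' = -0.4437; -0.4437 ∈ [-0.8, 0.4) → IN Λ
#5 (18,14): internal coord 18 + (14)·τ' = +12.2010; +12.2010 ∉ [-0.8, 0.4) → out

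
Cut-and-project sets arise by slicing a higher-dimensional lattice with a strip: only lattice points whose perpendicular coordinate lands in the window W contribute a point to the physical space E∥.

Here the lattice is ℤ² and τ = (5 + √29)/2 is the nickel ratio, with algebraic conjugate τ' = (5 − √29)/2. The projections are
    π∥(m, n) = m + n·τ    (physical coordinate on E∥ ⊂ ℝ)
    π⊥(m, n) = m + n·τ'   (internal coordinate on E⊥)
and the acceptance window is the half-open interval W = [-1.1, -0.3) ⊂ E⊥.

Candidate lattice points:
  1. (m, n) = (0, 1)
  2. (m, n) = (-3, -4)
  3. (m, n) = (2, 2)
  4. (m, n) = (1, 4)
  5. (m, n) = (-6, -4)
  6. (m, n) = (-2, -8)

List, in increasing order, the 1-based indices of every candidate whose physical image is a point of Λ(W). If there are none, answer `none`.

6

Numerically τ ≈ 5.192582 and τ' = −1/τ ≈ -0.192582.
#1 (0,1): internal coord 0 + (1)·τ' = -0.192582; -0.192582 ∉ [-1.1, -0.3) → out
#2 (-3,-4): internal coord -3 + (-4)·τ' = -2.229670; -2.229670 ∉ [-1.1, -0.3) → out
#3 (2,2): internal coord 2 + (2)·τ' = +1.614835; +1.614835 ∉ [-1.1, -0.3) → out
#4 (1,4): internal coord 1 + (4)·τ' = +0.229670; +0.229670 ∉ [-1.1, -0.3) → out
#5 (-6,-4): internal coord -6 + (-4)·τ' = -5.229670; -5.229670 ∉ [-1.1, -0.3) → out
#6 (-2,-8): internal coord -2 + (-8)·τ' = -0.459341; -0.459341 ∈ [-1.1, -0.3) → IN Λ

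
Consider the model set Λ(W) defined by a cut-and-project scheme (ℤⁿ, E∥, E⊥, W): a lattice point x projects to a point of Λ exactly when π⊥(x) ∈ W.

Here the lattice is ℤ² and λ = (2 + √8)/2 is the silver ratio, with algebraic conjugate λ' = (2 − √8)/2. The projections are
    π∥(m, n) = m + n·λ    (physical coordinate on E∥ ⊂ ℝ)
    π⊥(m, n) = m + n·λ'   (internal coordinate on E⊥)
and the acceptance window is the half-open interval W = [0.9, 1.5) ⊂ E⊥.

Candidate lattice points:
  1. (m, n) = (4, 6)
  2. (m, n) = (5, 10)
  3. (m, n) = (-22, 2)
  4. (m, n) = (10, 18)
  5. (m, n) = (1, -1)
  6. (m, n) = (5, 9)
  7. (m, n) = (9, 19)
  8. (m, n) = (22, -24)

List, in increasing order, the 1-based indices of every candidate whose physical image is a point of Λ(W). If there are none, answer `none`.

Compute λ' = (2−√8)/2 = -0.4142, so π⊥(m,n) = m -0.4142·n.
[1] lift (4,6): star map gives 1.5147; window check 0.9 ≤ 1.5147 < 1.5 is false → out
[2] lift (5,10): star map gives 0.8579; window check 0.9 ≤ 0.8579 < 1.5 is false → out
[3] lift (-22,2): star map gives -22.8284; window check 0.9 ≤ -22.8284 < 1.5 is false → out
[4] lift (10,18): star map gives 2.5442; window check 0.9 ≤ 2.5442 < 1.5 is false → out
[5] lift (1,-1): star map gives 1.4142; window check 0.9 ≤ 1.4142 < 1.5 is true → IN Λ
[6] lift (5,9): star map gives 1.2721; window check 0.9 ≤ 1.2721 < 1.5 is true → IN Λ
[7] lift (9,19): star map gives 1.1299; window check 0.9 ≤ 1.1299 < 1.5 is true → IN Λ
[8] lift (22,-24): star map gives 31.9411; window check 0.9 ≤ 31.9411 < 1.5 is false → out

5, 6, 7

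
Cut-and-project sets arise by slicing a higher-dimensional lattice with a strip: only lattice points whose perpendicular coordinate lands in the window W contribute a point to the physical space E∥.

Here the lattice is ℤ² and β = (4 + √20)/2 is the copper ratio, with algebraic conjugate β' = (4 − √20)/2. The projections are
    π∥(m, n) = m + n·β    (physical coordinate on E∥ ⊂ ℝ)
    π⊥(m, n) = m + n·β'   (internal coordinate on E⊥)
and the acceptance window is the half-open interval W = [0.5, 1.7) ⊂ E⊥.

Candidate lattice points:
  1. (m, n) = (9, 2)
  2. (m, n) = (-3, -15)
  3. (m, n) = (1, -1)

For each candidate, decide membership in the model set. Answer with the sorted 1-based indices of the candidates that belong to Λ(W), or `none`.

β' = (4−√20)/2 ≈ -0.2361.
candidate 1: (m,n)=(9,2) → π∥ = 9+2·β ≈ 17.4721, π⊥ = 9+2·β' ≈ 8.5279 ∉ [0.5, 1.7) ⇒ out
candidate 2: (m,n)=(-3,-15) → π∥ = -3-15·β ≈ -66.5410, π⊥ = -3-15·β' ≈ 0.5410 ∈ [0.5, 1.7) ⇒ IN Λ
candidate 3: (m,n)=(1,-1) → π∥ = 1-1·β ≈ -3.2361, π⊥ = 1-1·β' ≈ 1.2361 ∈ [0.5, 1.7) ⇒ IN Λ

2, 3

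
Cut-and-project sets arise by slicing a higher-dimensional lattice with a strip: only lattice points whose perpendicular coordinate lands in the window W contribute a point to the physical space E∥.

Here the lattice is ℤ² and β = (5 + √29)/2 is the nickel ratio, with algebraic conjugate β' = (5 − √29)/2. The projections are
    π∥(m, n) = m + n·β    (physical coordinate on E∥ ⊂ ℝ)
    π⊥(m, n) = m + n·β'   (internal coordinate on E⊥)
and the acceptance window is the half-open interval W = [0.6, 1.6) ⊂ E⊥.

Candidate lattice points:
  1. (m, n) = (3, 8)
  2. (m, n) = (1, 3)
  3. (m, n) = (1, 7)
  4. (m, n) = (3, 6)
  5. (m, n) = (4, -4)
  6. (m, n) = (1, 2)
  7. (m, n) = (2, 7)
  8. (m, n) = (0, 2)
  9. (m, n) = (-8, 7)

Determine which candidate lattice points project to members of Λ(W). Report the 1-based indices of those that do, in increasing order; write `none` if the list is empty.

1, 6, 7

Numerically β ≈ 5.19258 and β' = −1/β ≈ -0.19258.
candidate 1: (m,n)=(3,8) → π∥ = 3+8·β ≈ 44.54066, π⊥ = 3+8·β' ≈ 1.45934 ∈ [0.6, 1.6) ⇒ IN Λ
candidate 2: (m,n)=(1,3) → π∥ = 1+3·β ≈ 16.57775, π⊥ = 1+3·β' ≈ 0.42225 ∉ [0.6, 1.6) ⇒ out
candidate 3: (m,n)=(1,7) → π∥ = 1+7·β ≈ 37.34808, π⊥ = 1+7·β' ≈ -0.34808 ∉ [0.6, 1.6) ⇒ out
candidate 4: (m,n)=(3,6) → π∥ = 3+6·β ≈ 34.15549, π⊥ = 3+6·β' ≈ 1.84451 ∉ [0.6, 1.6) ⇒ out
candidate 5: (m,n)=(4,-4) → π∥ = 4-4·β ≈ -16.77033, π⊥ = 4-4·β' ≈ 4.77033 ∉ [0.6, 1.6) ⇒ out
candidate 6: (m,n)=(1,2) → π∥ = 1+2·β ≈ 11.38516, π⊥ = 1+2·β' ≈ 0.61484 ∈ [0.6, 1.6) ⇒ IN Λ
candidate 7: (m,n)=(2,7) → π∥ = 2+7·β ≈ 38.34808, π⊥ = 2+7·β' ≈ 0.65192 ∈ [0.6, 1.6) ⇒ IN Λ
candidate 8: (m,n)=(0,2) → π∥ = 0+2·β ≈ 10.38516, π⊥ = 0+2·β' ≈ -0.38516 ∉ [0.6, 1.6) ⇒ out
candidate 9: (m,n)=(-8,7) → π∥ = -8+7·β ≈ 28.34808, π⊥ = -8+7·β' ≈ -9.34808 ∉ [0.6, 1.6) ⇒ out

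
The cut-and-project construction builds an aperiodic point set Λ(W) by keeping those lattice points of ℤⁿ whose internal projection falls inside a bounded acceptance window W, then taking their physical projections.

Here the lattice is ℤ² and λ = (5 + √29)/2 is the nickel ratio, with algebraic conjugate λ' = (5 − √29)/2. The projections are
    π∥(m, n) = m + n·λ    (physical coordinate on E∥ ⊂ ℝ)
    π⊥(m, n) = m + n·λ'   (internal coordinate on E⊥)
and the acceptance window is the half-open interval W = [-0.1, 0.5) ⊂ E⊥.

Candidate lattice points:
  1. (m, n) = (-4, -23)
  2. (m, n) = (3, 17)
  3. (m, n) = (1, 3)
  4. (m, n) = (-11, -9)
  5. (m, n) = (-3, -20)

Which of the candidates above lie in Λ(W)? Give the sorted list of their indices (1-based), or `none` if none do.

1, 3

λ' = (5−√29)/2 ≈ -0.19258.
#1 (-4,-23): internal coord -4 + (-23)·λ' = +0.42940; +0.42940 ∈ [-0.1, 0.5) → IN Λ
#2 (3,17): internal coord 3 + (17)·λ' = -0.27390; -0.27390 ∉ [-0.1, 0.5) → out
#3 (1,3): internal coord 1 + (3)·λ' = +0.42225; +0.42225 ∈ [-0.1, 0.5) → IN Λ
#4 (-11,-9): internal coord -11 + (-9)·λ' = -9.26676; -9.26676 ∉ [-0.1, 0.5) → out
#5 (-3,-20): internal coord -3 + (-20)·λ' = +0.85165; +0.85165 ∉ [-0.1, 0.5) → out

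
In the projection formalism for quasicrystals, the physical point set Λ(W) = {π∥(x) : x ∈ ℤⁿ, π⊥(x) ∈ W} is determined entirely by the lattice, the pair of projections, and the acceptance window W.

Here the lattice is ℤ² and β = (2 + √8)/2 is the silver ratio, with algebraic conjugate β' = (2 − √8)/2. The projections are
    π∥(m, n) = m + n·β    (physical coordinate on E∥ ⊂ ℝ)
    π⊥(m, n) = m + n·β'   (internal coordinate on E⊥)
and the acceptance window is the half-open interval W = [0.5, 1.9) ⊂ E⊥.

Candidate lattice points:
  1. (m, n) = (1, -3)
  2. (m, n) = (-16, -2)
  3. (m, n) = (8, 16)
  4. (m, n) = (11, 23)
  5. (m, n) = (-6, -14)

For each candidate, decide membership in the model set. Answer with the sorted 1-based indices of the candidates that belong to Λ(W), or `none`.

3, 4

Compute β' = (2−√8)/2 = -0.41421, so π⊥(m,n) = m -0.41421·n.
candidate 1: (m,n)=(1,-3) → π∥ = 1-3·β ≈ -6.24264, π⊥ = 1-3·β' ≈ 2.24264 ∉ [0.5, 1.9) ⇒ out
candidate 2: (m,n)=(-16,-2) → π∥ = -16-2·β ≈ -20.82843, π⊥ = -16-2·β' ≈ -15.17157 ∉ [0.5, 1.9) ⇒ out
candidate 3: (m,n)=(8,16) → π∥ = 8+16·β ≈ 46.62742, π⊥ = 8+16·β' ≈ 1.37258 ∈ [0.5, 1.9) ⇒ IN Λ
candidate 4: (m,n)=(11,23) → π∥ = 11+23·β ≈ 66.52691, π⊥ = 11+23·β' ≈ 1.47309 ∈ [0.5, 1.9) ⇒ IN Λ
candidate 5: (m,n)=(-6,-14) → π∥ = -6-14·β ≈ -39.79899, π⊥ = -6-14·β' ≈ -0.20101 ∉ [0.5, 1.9) ⇒ out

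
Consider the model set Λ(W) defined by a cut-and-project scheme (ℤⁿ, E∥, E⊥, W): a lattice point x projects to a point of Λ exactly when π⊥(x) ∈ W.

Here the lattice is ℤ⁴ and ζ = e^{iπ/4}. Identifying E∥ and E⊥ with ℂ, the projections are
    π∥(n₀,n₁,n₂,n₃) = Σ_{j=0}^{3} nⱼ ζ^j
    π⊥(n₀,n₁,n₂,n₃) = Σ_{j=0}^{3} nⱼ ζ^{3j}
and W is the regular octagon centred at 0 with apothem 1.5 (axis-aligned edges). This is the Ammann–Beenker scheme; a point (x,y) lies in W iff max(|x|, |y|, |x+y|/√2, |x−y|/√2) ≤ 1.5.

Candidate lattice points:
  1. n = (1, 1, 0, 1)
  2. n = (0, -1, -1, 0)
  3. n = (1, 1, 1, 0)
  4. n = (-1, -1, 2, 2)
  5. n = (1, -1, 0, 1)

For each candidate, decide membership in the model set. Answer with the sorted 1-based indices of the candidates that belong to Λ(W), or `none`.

With ζ = e^{iπ/4} the internal vectors are ζ^0,ζ^3,ζ^6,ζ^9.
candidate 1: n = (1, 1, 0, 1) → π⊥ ≈ (+1.00000, +1.41421); max(|x|,|y|,|x±y|/√2) = 1.70711 > 1.5 ⇒ ∉ W
candidate 2: n = (0, -1, -1, 0) → π⊥ ≈ (+0.70711, +0.29289); max(|x|,|y|,|x±y|/√2) = 0.70711 ≤ 1.5 ⇒ ∈ W
candidate 3: n = (1, 1, 1, 0) → π⊥ ≈ (+0.29289, -0.29289); max(|x|,|y|,|x±y|/√2) = 0.41421 ≤ 1.5 ⇒ ∈ W
candidate 4: n = (-1, -1, 2, 2) → π⊥ ≈ (+1.12132, -1.29289); max(|x|,|y|,|x±y|/√2) = 1.70711 > 1.5 ⇒ ∉ W
candidate 5: n = (1, -1, 0, 1) → π⊥ ≈ (+2.41421, +0.00000); max(|x|,|y|,|x±y|/√2) = 2.41421 > 1.5 ⇒ ∉ W

2, 3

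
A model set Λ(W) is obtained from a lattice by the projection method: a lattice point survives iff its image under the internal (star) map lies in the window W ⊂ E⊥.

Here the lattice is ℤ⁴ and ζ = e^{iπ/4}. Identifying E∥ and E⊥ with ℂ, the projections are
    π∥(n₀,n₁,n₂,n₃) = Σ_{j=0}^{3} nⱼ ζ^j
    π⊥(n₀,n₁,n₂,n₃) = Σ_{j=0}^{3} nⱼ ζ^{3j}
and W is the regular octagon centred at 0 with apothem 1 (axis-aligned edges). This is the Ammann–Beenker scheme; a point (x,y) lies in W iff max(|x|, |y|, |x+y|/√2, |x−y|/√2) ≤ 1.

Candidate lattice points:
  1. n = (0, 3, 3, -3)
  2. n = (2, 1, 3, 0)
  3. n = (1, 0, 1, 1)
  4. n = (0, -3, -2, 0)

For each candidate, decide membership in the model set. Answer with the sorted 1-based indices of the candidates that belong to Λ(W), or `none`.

none

Internal map: ζ^{3j} for j=0..3 gives (1,0), (−√2/2,√2/2), (0,−1), (√2/2,√2/2).
#1 (0, 3, 3, -3): internal (-4.2426, -3.0000); octagon support 5.1213 vs apothem 1 → ∉ W
#2 (2, 1, 3, 0): internal (1.2929, -2.2929); octagon support 2.5355 vs apothem 1 → ∉ W
#3 (1, 0, 1, 1): internal (1.7071, -0.2929); octagon support 1.7071 vs apothem 1 → ∉ W
#4 (0, -3, -2, 0): internal (2.1213, -0.1213); octagon support 2.1213 vs apothem 1 → ∉ W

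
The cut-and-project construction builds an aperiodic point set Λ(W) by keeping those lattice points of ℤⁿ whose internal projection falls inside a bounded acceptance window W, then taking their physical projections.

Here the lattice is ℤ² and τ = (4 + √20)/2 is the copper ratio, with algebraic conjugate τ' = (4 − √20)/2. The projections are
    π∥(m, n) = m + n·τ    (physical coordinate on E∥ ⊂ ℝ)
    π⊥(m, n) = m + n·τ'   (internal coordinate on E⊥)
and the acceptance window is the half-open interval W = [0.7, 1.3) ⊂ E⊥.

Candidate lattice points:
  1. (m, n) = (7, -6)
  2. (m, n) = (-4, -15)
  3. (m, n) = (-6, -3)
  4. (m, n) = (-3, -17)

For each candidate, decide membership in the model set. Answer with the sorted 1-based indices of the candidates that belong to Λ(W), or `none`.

4

τ' = (4−√20)/2 ≈ -0.236068.
[1] lift (7,-6): star map gives 8.416408; window check 0.7 ≤ 8.416408 < 1.3 is false → out
[2] lift (-4,-15): star map gives -0.458980; window check 0.7 ≤ -0.458980 < 1.3 is false → out
[3] lift (-6,-3): star map gives -5.291796; window check 0.7 ≤ -5.291796 < 1.3 is false → out
[4] lift (-3,-17): star map gives 1.013156; window check 0.7 ≤ 1.013156 < 1.3 is true → IN Λ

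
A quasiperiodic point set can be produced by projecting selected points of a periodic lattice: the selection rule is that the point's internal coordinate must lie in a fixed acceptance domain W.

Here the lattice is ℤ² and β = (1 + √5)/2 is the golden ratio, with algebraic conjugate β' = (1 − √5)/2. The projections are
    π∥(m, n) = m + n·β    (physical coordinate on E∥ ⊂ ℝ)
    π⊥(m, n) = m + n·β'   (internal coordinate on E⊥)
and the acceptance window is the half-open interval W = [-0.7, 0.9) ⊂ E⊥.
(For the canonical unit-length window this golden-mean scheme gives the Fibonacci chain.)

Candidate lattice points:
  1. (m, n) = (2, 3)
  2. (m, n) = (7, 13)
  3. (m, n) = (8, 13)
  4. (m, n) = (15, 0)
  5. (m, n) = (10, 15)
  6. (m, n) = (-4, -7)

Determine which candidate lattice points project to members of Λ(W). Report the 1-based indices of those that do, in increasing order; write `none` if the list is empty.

Compute β' = (1−√5)/2 = -0.61803, so π⊥(m,n) = m -0.61803·n.
#1 (2,3): internal coord 2 + (3)·β' = +0.14590; +0.14590 ∈ [-0.7, 0.9) → IN Λ
#2 (7,13): internal coord 7 + (13)·β' = -1.03444; -1.03444 ∉ [-0.7, 0.9) → out
#3 (8,13): internal coord 8 + (13)·β' = -0.03444; -0.03444 ∈ [-0.7, 0.9) → IN Λ
#4 (15,0): internal coord 15 + (0)·β' = +15.00000; +15.00000 ∉ [-0.7, 0.9) → out
#5 (10,15): internal coord 10 + (15)·β' = +0.72949; +0.72949 ∈ [-0.7, 0.9) → IN Λ
#6 (-4,-7): internal coord -4 + (-7)·β' = +0.32624; +0.32624 ∈ [-0.7, 0.9) → IN Λ

1, 3, 5, 6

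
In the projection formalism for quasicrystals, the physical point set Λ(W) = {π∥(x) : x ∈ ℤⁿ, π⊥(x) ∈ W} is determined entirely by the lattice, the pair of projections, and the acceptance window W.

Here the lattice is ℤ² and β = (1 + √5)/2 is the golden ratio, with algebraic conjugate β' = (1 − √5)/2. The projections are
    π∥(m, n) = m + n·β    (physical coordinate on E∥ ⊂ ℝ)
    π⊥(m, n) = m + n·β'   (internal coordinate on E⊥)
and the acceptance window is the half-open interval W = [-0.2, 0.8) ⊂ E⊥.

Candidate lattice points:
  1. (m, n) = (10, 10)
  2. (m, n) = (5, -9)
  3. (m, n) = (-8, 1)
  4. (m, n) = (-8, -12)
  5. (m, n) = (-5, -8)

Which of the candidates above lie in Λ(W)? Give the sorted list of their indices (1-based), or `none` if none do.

Compute β' = (1−√5)/2 = -0.61803, so π⊥(m,n) = m -0.61803·n.
[1] lift (10,10): star map gives 3.81966; window check -0.2 ≤ 3.81966 < 0.8 is false → out
[2] lift (5,-9): star map gives 10.56231; window check -0.2 ≤ 10.56231 < 0.8 is false → out
[3] lift (-8,1): star map gives -8.61803; window check -0.2 ≤ -8.61803 < 0.8 is false → out
[4] lift (-8,-12): star map gives -0.58359; window check -0.2 ≤ -0.58359 < 0.8 is false → out
[5] lift (-5,-8): star map gives -0.05573; window check -0.2 ≤ -0.05573 < 0.8 is true → IN Λ

5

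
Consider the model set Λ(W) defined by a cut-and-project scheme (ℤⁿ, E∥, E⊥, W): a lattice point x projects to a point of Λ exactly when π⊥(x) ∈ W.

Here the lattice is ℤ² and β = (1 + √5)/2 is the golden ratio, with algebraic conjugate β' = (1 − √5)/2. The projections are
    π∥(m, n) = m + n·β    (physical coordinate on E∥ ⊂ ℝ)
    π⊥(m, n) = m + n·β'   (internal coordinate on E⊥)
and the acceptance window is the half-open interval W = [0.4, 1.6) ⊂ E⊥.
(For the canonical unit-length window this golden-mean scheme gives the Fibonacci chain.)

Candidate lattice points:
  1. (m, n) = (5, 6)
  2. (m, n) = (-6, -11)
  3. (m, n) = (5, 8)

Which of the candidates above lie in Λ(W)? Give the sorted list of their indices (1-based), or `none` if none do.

1, 2

Compute β' = (1−√5)/2 = -0.618034, so π⊥(m,n) = m -0.618034·n.
[1] lift (5,6): star map gives 1.291796; window check 0.4 ≤ 1.291796 < 1.6 is true → IN Λ
[2] lift (-6,-11): star map gives 0.798374; window check 0.4 ≤ 0.798374 < 1.6 is true → IN Λ
[3] lift (5,8): star map gives 0.055728; window check 0.4 ≤ 0.055728 < 1.6 is false → out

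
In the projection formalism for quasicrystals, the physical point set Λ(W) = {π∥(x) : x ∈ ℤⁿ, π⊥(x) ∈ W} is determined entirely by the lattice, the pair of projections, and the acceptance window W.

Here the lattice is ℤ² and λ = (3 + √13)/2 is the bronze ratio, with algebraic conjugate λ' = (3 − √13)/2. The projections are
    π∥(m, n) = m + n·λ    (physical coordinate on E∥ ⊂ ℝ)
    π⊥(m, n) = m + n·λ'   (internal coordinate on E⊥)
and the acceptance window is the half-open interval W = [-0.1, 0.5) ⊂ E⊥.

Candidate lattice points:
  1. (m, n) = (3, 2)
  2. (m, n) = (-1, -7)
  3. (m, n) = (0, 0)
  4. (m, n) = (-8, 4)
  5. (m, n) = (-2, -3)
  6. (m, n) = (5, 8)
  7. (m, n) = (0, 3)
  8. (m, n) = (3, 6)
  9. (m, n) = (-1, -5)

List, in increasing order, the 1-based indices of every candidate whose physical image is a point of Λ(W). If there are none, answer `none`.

Numerically λ ≈ 3.3028 and λ' = −1/λ ≈ -0.3028.
#1 (3,2): internal coord 3 + (2)·λ' = +2.3944; +2.3944 ∉ [-0.1, 0.5) → out
#2 (-1,-7): internal coord -1 + (-7)·λ' = +1.1194; +1.1194 ∉ [-0.1, 0.5) → out
#3 (0,0): internal coord 0 + (0)·λ' = +0.0000; +0.0000 ∈ [-0.1, 0.5) → IN Λ
#4 (-8,4): internal coord -8 + (4)·λ' = -9.2111; -9.2111 ∉ [-0.1, 0.5) → out
#5 (-2,-3): internal coord -2 + (-3)·λ' = -1.0917; -1.0917 ∉ [-0.1, 0.5) → out
#6 (5,8): internal coord 5 + (8)·λ' = +2.5778; +2.5778 ∉ [-0.1, 0.5) → out
#7 (0,3): internal coord 0 + (3)·λ' = -0.9083; -0.9083 ∉ [-0.1, 0.5) → out
#8 (3,6): internal coord 3 + (6)·λ' = +1.1833; +1.1833 ∉ [-0.1, 0.5) → out
#9 (-1,-5): internal coord -1 + (-5)·λ' = +0.5139; +0.5139 ∉ [-0.1, 0.5) → out

3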